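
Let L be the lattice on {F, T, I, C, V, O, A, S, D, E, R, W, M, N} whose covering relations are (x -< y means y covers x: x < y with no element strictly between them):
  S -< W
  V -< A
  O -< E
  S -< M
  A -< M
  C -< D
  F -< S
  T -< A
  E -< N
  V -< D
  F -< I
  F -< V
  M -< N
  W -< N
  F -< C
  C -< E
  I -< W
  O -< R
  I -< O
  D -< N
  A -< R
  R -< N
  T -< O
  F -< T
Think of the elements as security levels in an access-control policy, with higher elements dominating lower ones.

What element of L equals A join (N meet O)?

N ∧ O = O
A ∨ O = R

R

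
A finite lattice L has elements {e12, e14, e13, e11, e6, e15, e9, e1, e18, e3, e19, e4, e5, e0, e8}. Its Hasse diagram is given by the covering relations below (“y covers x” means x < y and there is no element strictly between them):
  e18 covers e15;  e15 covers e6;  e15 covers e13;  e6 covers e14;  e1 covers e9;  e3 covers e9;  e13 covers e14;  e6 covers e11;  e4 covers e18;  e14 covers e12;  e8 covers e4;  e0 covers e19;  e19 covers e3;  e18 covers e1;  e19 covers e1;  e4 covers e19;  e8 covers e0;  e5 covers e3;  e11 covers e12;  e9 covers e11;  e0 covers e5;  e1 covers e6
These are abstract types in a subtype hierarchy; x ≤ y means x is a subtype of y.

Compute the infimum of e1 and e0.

Common lower bounds of {e1, e0}: e1, e11, e12, e14, e6, e9.
The greatest among these is e1.

e1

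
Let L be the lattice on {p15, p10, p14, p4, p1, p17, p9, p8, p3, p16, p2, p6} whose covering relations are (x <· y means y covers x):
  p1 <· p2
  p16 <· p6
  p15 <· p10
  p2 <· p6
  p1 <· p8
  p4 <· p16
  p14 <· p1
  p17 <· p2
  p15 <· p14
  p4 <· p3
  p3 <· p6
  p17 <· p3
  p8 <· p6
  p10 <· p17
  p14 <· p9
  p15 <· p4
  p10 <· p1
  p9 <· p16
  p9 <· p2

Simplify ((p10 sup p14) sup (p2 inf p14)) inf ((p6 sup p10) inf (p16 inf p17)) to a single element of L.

p15

p10 ∨ p14 = p1
p2 ∧ p14 = p14
p1 ∨ p14 = p1
p6 ∨ p10 = p6
p16 ∧ p17 = p15
p6 ∧ p15 = p15
p1 ∧ p15 = p15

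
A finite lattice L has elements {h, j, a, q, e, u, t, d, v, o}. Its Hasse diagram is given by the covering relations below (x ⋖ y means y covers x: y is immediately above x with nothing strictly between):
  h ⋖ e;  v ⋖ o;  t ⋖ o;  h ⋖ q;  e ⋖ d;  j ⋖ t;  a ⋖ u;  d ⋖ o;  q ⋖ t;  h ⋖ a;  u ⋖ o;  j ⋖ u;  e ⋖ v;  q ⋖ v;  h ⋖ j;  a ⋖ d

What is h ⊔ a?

a

Common upper bounds of {h, a}: a, d, o, u.
The least among these is a.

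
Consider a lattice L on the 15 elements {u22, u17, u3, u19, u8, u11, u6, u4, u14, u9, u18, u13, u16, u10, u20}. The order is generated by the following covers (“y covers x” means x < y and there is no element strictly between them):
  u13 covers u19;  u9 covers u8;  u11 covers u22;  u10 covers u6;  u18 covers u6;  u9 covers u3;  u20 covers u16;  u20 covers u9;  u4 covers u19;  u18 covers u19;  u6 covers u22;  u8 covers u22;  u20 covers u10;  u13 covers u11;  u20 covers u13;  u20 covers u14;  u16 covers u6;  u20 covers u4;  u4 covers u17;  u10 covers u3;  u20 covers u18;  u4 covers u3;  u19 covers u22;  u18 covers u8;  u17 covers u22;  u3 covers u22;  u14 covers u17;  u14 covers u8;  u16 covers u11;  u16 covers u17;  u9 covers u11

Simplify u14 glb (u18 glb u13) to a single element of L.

u22

u18 ∧ u13 = u19
u14 ∧ u19 = u22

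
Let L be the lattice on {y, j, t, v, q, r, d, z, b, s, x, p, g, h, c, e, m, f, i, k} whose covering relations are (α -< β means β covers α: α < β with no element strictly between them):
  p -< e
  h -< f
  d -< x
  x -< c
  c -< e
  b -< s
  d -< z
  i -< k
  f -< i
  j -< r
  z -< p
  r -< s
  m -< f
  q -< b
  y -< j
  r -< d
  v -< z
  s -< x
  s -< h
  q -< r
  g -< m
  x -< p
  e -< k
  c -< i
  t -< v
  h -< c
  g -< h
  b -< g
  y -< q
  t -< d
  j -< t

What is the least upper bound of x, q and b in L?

x

Common upper bounds of {x, q, b}: c, e, i, k, p, x.
The least among these is x.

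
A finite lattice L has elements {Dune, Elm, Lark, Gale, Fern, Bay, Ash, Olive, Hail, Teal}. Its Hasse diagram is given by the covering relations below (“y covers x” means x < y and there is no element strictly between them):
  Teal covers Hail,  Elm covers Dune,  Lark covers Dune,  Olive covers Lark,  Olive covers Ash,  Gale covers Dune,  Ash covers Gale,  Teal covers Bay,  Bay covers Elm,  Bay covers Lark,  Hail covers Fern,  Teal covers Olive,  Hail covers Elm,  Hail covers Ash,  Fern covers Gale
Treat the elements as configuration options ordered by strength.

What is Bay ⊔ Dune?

Bay

Common upper bounds of {Bay, Dune}: Bay, Teal.
The least among these is Bay.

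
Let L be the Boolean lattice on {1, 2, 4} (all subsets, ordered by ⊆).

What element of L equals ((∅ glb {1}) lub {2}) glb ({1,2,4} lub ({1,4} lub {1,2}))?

{2}

∅ ∧ {1} = ∅
∅ ∨ {2} = {2}
{1,4} ∨ {1,2} = {1,2,4}
{1,2,4} ∨ {1,2,4} = {1,2,4}
{2} ∧ {1,2,4} = {2}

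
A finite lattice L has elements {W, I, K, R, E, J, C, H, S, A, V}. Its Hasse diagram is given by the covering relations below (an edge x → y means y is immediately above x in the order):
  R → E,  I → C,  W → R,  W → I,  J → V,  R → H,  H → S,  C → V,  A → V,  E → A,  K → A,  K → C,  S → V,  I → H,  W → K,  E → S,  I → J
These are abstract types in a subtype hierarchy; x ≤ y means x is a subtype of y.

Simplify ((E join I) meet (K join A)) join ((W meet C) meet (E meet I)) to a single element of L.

E

E ∨ I = S
K ∨ A = A
S ∧ A = E
W ∧ C = W
E ∧ I = W
W ∧ W = W
E ∨ W = E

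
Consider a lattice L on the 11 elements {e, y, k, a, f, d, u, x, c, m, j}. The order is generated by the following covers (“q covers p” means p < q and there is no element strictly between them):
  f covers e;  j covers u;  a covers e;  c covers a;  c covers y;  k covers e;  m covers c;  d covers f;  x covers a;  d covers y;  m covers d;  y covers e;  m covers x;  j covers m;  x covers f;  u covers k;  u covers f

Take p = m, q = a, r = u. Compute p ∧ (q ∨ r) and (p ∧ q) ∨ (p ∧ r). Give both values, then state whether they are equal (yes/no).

q ∨ r = j, so p ∧ (q ∨ r) = m ∧ j = m.
p ∧ q = a and p ∧ r = f, so (p ∧ q) ∨ (p ∧ r) = a ∨ f = x.
Equal: no.

m; x; no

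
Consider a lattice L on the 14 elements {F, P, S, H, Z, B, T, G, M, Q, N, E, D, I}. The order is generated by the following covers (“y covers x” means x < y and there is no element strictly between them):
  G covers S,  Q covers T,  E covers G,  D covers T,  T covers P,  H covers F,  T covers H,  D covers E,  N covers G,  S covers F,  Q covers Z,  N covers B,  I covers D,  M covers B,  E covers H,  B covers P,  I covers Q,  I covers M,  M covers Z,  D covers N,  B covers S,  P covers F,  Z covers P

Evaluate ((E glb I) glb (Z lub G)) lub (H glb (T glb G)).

E

E ∧ I = E
Z ∨ G = I
E ∧ I = E
T ∧ G = F
H ∧ F = F
E ∨ F = E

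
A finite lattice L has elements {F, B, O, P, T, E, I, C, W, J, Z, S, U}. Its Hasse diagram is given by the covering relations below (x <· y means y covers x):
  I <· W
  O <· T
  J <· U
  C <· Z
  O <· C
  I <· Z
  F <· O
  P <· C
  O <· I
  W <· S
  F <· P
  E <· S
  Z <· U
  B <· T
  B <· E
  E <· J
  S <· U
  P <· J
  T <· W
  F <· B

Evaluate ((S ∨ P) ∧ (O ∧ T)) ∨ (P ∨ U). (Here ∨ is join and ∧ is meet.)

U

S ∨ P = U
O ∧ T = O
U ∧ O = O
P ∨ U = U
O ∨ U = U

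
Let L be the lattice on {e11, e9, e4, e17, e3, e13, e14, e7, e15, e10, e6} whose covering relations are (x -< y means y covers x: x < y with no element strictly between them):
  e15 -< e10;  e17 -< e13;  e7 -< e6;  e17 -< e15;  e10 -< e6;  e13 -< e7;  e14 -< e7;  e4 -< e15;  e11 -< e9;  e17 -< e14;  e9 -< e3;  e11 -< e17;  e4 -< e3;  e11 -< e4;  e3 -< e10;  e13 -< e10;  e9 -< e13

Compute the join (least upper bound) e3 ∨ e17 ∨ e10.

e10

Common upper bounds of {e3, e17, e10}: e10, e6.
The least among these is e10.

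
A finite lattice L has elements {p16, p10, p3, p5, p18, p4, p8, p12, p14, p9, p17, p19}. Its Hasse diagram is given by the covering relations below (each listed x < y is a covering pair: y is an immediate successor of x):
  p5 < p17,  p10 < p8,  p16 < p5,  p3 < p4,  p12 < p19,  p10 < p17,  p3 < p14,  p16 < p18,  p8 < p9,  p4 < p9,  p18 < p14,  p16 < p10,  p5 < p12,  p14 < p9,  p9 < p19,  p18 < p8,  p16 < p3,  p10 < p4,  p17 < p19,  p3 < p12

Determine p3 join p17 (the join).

Common upper bounds of {p3, p17}: p19.
The least among these is p19.

p19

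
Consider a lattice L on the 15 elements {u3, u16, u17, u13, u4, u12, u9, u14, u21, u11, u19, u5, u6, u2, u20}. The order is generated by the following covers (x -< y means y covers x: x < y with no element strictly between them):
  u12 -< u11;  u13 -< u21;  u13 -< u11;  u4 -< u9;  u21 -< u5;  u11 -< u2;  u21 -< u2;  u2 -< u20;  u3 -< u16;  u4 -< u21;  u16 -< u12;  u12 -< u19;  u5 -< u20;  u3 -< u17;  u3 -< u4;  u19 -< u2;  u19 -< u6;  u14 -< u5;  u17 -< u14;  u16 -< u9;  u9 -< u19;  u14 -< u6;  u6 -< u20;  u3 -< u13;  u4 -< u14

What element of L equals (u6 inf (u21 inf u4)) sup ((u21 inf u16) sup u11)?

u21 ∧ u4 = u4
u6 ∧ u4 = u4
u21 ∧ u16 = u3
u3 ∨ u11 = u11
u4 ∨ u11 = u2

u2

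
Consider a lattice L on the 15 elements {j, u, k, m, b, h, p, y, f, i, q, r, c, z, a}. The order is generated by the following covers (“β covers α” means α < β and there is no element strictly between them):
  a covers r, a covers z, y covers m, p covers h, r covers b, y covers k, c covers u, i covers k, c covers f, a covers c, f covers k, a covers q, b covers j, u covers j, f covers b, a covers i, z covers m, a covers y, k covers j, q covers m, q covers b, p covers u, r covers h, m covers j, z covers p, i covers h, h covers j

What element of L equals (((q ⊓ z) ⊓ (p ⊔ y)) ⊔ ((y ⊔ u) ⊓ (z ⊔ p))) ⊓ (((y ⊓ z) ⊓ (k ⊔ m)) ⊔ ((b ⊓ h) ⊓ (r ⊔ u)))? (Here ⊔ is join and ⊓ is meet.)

q ∧ z = m
p ∨ y = a
m ∧ a = m
y ∨ u = a
z ∨ p = z
a ∧ z = z
m ∨ z = z
y ∧ z = m
k ∨ m = y
m ∧ y = m
b ∧ h = j
r ∨ u = a
j ∧ a = j
m ∨ j = m
z ∧ m = m

m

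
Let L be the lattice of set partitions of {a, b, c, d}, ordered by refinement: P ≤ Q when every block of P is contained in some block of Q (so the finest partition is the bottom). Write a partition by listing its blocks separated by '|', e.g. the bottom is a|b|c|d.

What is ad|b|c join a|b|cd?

Common upper bounds of {ad|b|c, a|b|cd}: abcd, acd|b.
The least among these is acd|b.

acd|b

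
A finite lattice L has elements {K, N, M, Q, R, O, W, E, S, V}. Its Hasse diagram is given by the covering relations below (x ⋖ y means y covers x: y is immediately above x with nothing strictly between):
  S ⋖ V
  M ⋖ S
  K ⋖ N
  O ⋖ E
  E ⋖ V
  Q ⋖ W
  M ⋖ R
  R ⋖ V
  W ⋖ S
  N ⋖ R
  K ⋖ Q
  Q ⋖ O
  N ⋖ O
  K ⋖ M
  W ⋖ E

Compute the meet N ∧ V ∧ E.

N

Common lower bounds of {N, V, E}: K, N.
The greatest among these is N.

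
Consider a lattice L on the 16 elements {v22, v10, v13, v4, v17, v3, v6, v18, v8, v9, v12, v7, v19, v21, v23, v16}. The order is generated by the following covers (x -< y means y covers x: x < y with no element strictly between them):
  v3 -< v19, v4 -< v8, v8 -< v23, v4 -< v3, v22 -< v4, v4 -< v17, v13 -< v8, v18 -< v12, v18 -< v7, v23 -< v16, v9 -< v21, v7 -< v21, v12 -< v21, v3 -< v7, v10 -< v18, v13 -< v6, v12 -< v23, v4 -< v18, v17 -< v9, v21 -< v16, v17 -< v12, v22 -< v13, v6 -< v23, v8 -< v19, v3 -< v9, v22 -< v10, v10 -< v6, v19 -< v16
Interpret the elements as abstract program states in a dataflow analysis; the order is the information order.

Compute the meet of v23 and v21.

v12

Common lower bounds of {v23, v21}: v10, v12, v17, v18, v22, v4.
The greatest among these is v12.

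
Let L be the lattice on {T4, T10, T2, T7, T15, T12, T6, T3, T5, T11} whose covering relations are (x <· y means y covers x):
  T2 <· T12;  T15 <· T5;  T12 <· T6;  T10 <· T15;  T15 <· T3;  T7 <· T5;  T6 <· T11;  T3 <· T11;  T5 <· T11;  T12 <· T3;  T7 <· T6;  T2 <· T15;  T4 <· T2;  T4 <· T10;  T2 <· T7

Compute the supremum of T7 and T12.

Common upper bounds of {T7, T12}: T11, T6.
The least among these is T6.

T6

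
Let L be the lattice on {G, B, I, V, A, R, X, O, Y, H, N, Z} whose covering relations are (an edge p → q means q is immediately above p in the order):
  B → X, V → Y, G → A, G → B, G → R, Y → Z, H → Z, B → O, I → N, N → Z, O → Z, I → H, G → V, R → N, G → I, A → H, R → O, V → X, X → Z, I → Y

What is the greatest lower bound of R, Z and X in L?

Common lower bounds of {R, Z, X}: G.
The greatest among these is G.

G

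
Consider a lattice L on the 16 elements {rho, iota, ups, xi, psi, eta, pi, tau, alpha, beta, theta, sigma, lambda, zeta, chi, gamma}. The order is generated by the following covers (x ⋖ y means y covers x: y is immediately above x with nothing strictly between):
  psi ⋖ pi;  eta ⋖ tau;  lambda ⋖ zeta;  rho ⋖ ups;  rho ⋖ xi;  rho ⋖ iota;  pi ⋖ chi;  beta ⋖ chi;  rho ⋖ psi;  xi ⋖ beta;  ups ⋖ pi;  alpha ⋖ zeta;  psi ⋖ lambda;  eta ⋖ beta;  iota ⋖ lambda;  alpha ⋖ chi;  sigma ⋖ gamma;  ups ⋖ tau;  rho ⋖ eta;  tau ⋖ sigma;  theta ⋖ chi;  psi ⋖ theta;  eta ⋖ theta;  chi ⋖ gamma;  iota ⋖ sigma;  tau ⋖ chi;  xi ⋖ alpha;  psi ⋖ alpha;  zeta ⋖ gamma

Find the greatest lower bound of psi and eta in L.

Common lower bounds of {psi, eta}: rho.
The greatest among these is rho.

rho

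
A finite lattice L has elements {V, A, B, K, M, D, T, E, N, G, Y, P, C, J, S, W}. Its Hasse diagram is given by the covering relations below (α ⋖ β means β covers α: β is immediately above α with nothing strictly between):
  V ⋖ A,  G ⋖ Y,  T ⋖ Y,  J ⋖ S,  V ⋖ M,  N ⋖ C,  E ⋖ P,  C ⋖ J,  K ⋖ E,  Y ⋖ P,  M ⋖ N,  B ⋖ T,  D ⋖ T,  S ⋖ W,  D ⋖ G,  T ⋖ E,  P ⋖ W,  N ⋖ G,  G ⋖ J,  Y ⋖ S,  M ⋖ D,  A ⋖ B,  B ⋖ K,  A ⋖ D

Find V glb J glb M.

V

Common lower bounds of {V, J, M}: V.
The greatest among these is V.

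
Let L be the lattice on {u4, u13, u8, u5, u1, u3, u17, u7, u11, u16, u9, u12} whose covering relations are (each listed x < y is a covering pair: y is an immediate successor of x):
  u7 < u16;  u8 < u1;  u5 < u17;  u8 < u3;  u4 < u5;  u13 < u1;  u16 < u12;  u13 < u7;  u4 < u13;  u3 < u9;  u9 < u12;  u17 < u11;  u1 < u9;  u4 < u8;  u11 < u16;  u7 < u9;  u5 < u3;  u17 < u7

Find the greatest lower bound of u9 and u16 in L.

Common lower bounds of {u9, u16}: u13, u17, u4, u5, u7.
The greatest among these is u7.

u7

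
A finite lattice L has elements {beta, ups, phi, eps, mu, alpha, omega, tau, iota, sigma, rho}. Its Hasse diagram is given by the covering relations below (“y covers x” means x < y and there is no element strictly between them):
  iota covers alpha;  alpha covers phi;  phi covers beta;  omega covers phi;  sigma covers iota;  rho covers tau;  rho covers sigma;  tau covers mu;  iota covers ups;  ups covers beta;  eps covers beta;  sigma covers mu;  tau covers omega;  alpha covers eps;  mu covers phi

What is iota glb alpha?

alpha

Common lower bounds of {iota, alpha}: alpha, beta, eps, phi.
The greatest among these is alpha.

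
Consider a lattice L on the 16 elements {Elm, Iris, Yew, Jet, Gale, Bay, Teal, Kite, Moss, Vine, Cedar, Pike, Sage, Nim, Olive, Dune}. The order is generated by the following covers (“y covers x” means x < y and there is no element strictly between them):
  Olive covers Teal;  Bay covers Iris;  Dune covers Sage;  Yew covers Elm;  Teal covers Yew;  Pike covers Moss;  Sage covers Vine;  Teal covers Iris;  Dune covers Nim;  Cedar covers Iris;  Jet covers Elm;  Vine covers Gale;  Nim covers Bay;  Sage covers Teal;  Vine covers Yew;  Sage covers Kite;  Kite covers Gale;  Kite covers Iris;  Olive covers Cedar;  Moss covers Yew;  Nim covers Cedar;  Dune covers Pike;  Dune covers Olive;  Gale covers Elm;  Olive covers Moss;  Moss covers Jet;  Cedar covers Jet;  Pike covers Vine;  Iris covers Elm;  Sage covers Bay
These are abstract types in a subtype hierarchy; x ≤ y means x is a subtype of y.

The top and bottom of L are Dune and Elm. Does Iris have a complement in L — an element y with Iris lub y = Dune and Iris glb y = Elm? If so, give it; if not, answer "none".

Pike

Need y with Iris ∨ y = Dune and Iris ∧ y = Elm.
Checking each element gives: Pike.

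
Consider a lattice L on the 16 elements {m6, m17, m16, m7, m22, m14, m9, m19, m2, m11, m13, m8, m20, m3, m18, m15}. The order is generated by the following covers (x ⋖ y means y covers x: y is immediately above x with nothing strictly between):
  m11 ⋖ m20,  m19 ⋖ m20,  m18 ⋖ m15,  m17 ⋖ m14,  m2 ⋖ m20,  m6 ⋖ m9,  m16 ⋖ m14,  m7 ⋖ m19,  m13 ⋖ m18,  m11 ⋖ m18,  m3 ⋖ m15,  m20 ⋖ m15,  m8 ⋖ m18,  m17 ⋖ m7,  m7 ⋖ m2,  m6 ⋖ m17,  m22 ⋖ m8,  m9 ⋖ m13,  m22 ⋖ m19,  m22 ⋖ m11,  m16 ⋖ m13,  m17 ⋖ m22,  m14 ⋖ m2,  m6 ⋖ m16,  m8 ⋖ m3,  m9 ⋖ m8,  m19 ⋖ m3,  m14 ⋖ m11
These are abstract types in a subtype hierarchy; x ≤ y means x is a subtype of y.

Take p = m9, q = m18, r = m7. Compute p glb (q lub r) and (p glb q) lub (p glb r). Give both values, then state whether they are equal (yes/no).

m9; m9; yes

q lub r = m15, so p glb (q lub r) = m9 glb m15 = m9.
p glb q = m9 and p glb r = m6, so (p glb q) lub (p glb r) = m9 lub m6 = m9.
Equal: yes.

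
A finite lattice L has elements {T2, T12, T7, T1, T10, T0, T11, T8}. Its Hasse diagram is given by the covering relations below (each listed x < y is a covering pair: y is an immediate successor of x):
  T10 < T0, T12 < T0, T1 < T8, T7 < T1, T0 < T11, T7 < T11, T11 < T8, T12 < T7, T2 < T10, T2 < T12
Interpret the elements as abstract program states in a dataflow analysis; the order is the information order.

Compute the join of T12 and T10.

T0

Common upper bounds of {T12, T10}: T0, T11, T8.
The least among these is T0.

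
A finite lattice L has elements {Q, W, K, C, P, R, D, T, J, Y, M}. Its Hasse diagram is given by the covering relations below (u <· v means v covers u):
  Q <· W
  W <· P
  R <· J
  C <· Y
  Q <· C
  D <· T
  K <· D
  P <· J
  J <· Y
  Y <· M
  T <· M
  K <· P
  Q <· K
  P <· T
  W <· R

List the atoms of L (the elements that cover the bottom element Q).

The atoms are exactly the elements that cover Q: C, K, W.

C, K, W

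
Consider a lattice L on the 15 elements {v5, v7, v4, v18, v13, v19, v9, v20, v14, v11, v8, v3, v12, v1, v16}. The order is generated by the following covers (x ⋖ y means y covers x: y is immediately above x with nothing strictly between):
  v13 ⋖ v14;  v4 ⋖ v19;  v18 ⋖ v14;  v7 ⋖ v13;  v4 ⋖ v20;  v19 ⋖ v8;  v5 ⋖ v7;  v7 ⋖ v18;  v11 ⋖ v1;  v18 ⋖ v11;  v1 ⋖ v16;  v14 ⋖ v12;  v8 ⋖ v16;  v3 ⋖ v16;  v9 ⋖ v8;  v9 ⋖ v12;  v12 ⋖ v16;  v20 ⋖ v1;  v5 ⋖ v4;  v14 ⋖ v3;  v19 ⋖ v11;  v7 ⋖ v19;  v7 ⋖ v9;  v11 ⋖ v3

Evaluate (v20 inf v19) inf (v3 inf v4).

v20 ∧ v19 = v4
v3 ∧ v4 = v4
v4 ∧ v4 = v4

v4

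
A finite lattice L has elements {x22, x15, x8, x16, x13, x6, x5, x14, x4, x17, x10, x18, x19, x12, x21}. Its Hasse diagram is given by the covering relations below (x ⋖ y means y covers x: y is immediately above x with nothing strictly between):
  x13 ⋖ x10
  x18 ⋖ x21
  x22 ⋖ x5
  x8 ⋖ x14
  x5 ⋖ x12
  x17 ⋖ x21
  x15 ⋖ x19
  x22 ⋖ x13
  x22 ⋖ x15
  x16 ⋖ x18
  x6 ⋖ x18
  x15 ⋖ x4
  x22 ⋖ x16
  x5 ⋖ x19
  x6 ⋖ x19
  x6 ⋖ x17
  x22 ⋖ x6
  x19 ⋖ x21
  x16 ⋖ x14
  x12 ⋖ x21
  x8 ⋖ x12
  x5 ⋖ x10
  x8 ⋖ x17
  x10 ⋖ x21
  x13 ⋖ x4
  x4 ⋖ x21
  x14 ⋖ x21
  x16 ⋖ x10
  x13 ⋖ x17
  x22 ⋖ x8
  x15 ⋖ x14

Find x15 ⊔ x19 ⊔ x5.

Common upper bounds of {x15, x19, x5}: x19, x21.
The least among these is x19.

x19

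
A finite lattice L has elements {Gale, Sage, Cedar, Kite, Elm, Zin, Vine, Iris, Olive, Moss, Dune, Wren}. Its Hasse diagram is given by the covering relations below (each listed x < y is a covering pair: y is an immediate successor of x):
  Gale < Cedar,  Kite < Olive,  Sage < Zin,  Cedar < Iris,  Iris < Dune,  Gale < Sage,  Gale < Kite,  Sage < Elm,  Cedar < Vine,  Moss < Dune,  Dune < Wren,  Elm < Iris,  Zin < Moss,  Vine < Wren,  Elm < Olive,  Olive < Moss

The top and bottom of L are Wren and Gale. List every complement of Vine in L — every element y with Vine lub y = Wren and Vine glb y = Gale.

Elm, Kite, Moss, Olive, Sage, Zin

Need y with Vine ∨ y = Wren and Vine ∧ y = Gale.
Checking each element gives: Elm, Kite, Moss, Olive, Sage, Zin.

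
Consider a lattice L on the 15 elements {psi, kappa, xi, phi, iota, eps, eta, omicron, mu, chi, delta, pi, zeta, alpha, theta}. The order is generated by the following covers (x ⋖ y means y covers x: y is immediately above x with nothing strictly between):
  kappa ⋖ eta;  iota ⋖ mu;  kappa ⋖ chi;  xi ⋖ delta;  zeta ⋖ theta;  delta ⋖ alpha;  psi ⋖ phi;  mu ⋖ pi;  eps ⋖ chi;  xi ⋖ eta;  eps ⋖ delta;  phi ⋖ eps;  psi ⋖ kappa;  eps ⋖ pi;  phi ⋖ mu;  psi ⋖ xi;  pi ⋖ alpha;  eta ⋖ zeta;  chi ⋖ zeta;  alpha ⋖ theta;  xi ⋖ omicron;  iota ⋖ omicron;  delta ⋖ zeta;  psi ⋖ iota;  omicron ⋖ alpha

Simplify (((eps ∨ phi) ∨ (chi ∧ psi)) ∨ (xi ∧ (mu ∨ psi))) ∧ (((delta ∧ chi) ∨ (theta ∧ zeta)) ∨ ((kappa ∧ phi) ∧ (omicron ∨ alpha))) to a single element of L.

eps

eps ∨ phi = eps
chi ∧ psi = psi
eps ∨ psi = eps
mu ∨ psi = mu
xi ∧ mu = psi
eps ∨ psi = eps
delta ∧ chi = eps
theta ∧ zeta = zeta
eps ∨ zeta = zeta
kappa ∧ phi = psi
omicron ∨ alpha = alpha
psi ∧ alpha = psi
zeta ∨ psi = zeta
eps ∧ zeta = eps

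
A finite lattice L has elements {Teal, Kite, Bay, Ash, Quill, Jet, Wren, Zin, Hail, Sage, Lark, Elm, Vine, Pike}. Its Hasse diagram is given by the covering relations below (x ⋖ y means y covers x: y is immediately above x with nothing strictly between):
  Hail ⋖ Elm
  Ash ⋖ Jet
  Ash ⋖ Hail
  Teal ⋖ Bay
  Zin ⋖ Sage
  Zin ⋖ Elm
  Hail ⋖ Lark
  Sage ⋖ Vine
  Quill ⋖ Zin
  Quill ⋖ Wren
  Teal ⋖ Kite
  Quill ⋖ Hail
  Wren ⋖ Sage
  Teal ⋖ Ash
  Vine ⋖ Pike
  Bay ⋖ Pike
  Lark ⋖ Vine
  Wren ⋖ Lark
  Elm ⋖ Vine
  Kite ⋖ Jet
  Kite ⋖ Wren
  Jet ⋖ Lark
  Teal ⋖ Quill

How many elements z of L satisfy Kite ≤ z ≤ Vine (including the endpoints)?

6

The interval [Kite, Vine] = {Jet, Kite, Lark, Sage, Vine, Wren}, which has 6 elements.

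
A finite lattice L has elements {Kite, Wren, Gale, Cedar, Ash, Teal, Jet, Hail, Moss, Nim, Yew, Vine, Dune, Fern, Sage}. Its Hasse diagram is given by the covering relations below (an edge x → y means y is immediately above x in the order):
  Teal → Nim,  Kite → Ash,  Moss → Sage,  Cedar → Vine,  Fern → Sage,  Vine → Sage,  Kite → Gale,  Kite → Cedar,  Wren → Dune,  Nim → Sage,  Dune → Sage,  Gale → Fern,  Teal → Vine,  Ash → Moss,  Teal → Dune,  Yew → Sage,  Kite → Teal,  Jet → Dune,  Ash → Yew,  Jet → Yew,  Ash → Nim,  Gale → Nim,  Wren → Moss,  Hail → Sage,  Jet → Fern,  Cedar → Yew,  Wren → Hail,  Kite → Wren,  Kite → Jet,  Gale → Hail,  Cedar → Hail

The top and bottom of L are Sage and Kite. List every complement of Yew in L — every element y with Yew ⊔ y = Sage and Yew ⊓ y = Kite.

Gale, Teal, Wren

Need y with Yew ∨ y = Sage and Yew ∧ y = Kite.
Checking each element gives: Gale, Teal, Wren.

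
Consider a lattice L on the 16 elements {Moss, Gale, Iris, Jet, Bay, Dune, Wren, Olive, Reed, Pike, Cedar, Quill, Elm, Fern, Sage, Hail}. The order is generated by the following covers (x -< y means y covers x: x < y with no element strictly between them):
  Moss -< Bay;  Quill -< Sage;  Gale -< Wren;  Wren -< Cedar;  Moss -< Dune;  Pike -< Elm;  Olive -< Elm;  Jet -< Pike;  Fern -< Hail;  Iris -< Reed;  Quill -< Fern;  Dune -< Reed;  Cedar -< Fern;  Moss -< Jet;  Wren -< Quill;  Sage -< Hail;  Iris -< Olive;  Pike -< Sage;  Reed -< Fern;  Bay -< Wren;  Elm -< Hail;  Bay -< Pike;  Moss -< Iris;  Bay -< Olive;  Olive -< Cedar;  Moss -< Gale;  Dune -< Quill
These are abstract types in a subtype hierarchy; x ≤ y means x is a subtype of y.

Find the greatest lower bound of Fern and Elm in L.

Olive

Common lower bounds of {Fern, Elm}: Bay, Iris, Moss, Olive.
The greatest among these is Olive.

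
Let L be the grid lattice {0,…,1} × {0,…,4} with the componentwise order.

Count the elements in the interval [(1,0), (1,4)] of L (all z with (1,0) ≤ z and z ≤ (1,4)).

The interval [(1,0), (1,4)] = {(1,0), (1,1), (1,2), (1,3), (1,4)}, which has 5 elements.

5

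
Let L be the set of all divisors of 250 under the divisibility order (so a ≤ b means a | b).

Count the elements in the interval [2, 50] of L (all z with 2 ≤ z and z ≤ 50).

The interval [2, 50] = {10, 2, 50}, which has 3 elements.

3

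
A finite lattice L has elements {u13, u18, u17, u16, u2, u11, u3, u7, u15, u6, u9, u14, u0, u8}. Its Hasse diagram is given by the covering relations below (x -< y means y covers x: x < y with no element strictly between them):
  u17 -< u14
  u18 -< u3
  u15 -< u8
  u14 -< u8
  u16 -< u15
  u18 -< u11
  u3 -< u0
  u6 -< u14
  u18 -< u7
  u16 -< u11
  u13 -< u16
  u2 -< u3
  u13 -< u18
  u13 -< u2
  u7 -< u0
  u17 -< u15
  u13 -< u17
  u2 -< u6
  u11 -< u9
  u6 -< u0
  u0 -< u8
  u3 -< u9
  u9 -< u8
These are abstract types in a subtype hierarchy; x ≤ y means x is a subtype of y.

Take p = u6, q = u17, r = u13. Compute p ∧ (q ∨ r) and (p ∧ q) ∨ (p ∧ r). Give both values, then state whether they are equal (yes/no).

u13; u13; yes

q ∨ r = u17, so p ∧ (q ∨ r) = u6 ∧ u17 = u13.
p ∧ q = u13 and p ∧ r = u13, so (p ∧ q) ∨ (p ∧ r) = u13 ∨ u13 = u13.
Equal: yes.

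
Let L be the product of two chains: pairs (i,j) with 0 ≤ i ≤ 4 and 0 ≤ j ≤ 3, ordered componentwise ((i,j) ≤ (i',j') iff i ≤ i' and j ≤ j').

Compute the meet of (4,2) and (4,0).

(4,0)

In a product of chains, the meet is componentwise min, giving (4,0).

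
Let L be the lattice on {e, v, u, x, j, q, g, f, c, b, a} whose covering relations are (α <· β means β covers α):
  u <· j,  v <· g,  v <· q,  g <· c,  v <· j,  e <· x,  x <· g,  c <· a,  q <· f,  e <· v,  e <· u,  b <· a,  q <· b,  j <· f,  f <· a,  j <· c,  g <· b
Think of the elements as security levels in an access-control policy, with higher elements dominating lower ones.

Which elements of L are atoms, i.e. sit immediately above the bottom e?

u, v, x

The atoms are exactly the elements that cover e: u, v, x.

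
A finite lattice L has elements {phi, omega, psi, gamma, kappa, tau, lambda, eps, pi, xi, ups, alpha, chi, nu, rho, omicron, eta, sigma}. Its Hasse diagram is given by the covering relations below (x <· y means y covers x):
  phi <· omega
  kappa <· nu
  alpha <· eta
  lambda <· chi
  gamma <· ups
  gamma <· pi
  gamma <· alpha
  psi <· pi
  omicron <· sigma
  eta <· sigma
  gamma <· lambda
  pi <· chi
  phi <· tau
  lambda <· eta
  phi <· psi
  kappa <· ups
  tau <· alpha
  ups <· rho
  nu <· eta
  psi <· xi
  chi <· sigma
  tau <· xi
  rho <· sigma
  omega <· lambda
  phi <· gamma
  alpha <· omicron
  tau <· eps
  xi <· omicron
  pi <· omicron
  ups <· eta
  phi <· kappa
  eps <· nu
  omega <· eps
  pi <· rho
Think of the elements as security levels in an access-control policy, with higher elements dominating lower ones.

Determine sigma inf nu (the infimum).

Common lower bounds of {sigma, nu}: eps, kappa, nu, omega, phi, tau.
The greatest among these is nu.

nu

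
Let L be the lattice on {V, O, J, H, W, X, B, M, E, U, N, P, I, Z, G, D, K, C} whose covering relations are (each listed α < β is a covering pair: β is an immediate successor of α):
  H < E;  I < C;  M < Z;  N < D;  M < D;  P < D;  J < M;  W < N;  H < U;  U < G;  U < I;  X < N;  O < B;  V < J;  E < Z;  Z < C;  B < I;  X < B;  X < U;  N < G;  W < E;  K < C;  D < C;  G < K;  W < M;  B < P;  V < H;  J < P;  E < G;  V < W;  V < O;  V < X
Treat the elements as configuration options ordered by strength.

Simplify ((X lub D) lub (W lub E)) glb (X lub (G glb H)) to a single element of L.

X ∨ D = D
W ∨ E = E
D ∨ E = C
G ∧ H = H
X ∨ H = U
C ∧ U = U

U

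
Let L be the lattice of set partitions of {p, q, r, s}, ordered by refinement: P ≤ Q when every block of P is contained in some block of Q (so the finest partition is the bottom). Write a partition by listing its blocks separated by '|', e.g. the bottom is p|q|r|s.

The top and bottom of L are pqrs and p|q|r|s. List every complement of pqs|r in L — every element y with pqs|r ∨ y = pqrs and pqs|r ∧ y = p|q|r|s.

Need y with pqs|r ∨ y = pqrs and pqs|r ∧ y = p|q|r|s.
Checking each element gives: pr|q|s, p|qr|s, p|q|rs.

pr|q|s, p|qr|s, p|q|rs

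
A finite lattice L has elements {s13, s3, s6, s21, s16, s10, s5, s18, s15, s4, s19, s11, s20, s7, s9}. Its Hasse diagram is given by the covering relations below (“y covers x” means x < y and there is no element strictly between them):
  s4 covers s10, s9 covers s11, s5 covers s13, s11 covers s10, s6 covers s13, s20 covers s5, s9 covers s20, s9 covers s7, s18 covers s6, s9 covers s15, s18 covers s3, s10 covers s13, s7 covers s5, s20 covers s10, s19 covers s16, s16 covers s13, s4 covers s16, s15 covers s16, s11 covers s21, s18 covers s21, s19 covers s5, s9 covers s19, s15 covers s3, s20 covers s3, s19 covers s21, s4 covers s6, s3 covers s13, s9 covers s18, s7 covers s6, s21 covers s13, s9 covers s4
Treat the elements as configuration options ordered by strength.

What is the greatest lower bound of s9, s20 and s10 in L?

Common lower bounds of {s9, s20, s10}: s10, s13.
The greatest among these is s10.

s10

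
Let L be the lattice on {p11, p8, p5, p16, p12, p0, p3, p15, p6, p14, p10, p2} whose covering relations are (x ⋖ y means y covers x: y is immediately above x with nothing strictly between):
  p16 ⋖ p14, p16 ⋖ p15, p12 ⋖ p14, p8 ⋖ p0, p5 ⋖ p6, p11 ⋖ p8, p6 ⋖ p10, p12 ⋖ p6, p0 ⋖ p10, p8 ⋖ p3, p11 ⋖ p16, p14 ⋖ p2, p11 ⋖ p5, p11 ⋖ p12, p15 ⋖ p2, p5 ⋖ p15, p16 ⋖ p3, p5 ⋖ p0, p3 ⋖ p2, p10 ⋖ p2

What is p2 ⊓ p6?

Common lower bounds of {p2, p6}: p11, p12, p5, p6.
The greatest among these is p6.

p6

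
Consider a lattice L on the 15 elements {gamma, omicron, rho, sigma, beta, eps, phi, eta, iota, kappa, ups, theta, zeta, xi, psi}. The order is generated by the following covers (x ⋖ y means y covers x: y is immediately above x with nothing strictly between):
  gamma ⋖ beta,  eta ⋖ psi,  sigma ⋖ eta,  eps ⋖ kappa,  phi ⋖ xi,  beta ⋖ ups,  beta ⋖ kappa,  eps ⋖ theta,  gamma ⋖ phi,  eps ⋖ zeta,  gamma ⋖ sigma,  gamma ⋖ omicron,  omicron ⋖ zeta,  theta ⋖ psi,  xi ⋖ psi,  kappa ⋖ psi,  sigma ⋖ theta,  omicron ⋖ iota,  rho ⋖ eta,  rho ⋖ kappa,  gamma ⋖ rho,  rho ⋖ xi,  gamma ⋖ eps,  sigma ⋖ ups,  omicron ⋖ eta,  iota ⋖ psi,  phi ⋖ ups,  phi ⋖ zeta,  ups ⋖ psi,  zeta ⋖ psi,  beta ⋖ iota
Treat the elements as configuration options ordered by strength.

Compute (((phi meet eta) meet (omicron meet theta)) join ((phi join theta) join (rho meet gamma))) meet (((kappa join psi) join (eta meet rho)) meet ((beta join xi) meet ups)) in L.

phi ∧ eta = gamma
omicron ∧ theta = gamma
gamma ∧ gamma = gamma
phi ∨ theta = psi
rho ∧ gamma = gamma
psi ∨ gamma = psi
gamma ∨ psi = psi
kappa ∨ psi = psi
eta ∧ rho = rho
psi ∨ rho = psi
beta ∨ xi = psi
psi ∧ ups = ups
psi ∧ ups = ups
psi ∧ ups = ups

ups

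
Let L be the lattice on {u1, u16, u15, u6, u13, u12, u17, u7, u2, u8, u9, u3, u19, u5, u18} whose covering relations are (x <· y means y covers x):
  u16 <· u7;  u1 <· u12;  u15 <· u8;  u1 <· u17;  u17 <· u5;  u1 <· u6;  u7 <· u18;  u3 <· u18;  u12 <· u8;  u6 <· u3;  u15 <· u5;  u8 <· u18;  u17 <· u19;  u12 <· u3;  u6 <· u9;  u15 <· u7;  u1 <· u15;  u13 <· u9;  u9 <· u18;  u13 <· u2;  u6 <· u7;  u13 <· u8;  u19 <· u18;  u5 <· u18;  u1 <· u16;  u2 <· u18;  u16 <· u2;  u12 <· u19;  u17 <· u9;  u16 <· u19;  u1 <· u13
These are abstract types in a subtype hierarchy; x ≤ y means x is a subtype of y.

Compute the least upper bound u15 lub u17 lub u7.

u18

Common upper bounds of {u15, u17, u7}: u18.
The least among these is u18.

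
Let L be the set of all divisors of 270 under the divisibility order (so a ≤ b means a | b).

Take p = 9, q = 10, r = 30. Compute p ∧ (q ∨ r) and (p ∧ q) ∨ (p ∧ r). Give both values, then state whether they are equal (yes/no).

3; 3; yes

q ∨ r = 30, so p ∧ (q ∨ r) = 9 ∧ 30 = 3.
p ∧ q = 1 and p ∧ r = 3, so (p ∧ q) ∨ (p ∧ r) = 1 ∨ 3 = 3.
Equal: yes.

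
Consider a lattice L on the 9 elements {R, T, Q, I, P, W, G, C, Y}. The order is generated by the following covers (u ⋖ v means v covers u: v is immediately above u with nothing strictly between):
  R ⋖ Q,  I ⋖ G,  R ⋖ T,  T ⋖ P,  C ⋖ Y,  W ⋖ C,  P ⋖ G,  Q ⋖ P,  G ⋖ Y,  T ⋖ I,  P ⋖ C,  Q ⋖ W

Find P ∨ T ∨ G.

G

Common upper bounds of {P, T, G}: G, Y.
The least among these is G.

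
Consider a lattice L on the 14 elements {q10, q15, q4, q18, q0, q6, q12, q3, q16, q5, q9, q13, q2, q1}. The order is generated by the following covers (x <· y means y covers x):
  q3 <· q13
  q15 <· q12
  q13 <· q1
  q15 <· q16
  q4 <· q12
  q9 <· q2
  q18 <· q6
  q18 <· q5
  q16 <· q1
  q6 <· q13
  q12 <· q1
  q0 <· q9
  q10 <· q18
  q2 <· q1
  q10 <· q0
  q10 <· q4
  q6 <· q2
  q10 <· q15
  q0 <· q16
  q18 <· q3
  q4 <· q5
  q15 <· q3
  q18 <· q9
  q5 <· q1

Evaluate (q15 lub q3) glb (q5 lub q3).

q3

q15 ∨ q3 = q3
q5 ∨ q3 = q1
q3 ∧ q1 = q3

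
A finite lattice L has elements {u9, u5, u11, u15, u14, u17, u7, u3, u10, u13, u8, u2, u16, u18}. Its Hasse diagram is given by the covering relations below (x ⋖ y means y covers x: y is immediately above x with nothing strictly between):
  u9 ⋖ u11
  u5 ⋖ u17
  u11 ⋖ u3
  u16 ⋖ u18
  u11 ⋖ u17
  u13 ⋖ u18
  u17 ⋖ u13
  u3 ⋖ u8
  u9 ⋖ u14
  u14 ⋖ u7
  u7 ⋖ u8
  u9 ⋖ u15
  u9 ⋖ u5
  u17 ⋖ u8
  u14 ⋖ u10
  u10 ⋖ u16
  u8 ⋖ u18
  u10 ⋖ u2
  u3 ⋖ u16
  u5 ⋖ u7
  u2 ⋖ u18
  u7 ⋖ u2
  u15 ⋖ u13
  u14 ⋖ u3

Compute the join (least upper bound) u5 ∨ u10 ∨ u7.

Common upper bounds of {u5, u10, u7}: u18, u2.
The least among these is u2.

u2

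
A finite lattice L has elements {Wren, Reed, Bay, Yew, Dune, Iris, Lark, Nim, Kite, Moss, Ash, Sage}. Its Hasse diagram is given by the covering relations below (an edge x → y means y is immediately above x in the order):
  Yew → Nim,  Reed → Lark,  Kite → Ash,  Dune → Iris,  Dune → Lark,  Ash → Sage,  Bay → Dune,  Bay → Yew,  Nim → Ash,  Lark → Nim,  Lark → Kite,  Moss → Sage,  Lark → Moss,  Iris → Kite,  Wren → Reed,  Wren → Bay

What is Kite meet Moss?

Lark

Common lower bounds of {Kite, Moss}: Bay, Dune, Lark, Reed, Wren.
The greatest among these is Lark.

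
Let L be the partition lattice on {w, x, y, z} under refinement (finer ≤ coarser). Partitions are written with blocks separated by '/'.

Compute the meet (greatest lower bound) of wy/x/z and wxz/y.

w/x/y/z

The meet (common refinement) of wy/x/z and wxz/y intersects blocks pairwise, giving w/x/y/z.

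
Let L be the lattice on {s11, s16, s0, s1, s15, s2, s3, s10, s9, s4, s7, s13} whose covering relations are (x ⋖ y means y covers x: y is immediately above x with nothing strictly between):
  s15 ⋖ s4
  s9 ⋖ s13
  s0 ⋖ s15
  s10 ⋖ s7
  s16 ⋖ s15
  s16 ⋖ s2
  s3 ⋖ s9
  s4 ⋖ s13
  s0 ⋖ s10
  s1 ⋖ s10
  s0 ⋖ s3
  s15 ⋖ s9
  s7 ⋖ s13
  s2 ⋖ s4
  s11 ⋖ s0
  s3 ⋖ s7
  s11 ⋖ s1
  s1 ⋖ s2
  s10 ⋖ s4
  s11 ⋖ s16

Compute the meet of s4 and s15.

s15

Common lower bounds of {s4, s15}: s0, s11, s15, s16.
The greatest among these is s15.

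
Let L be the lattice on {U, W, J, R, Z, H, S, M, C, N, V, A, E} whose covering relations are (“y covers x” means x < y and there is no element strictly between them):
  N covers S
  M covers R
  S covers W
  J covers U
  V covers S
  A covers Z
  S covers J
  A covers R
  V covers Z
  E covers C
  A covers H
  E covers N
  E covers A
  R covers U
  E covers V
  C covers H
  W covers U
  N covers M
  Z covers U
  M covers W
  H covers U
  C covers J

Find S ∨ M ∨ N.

N

Common upper bounds of {S, M, N}: E, N.
The least among these is N.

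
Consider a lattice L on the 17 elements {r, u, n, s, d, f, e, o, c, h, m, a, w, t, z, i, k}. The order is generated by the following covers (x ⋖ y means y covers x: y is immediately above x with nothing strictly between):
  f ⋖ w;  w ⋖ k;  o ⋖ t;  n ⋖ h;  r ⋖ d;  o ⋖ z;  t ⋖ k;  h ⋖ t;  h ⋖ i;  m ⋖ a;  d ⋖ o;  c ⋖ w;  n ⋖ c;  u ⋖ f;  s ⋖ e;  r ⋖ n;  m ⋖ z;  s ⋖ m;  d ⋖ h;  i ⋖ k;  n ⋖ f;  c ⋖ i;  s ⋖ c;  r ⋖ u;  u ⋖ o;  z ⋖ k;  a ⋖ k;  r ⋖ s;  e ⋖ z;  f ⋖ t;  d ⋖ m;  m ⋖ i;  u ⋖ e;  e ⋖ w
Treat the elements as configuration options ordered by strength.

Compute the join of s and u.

e

Common upper bounds of {s, u}: e, k, w, z.
The least among these is e.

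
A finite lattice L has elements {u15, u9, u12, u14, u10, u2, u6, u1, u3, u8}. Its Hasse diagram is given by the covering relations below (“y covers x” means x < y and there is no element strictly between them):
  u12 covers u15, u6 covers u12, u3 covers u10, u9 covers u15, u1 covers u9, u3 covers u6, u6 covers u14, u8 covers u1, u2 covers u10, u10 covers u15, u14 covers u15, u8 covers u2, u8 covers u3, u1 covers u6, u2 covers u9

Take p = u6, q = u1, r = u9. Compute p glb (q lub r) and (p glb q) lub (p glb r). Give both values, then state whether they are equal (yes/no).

u6; u6; yes

q lub r = u1, so p glb (q lub r) = u6 glb u1 = u6.
p glb q = u6 and p glb r = u15, so (p glb q) lub (p glb r) = u6 lub u15 = u6.
Equal: yes.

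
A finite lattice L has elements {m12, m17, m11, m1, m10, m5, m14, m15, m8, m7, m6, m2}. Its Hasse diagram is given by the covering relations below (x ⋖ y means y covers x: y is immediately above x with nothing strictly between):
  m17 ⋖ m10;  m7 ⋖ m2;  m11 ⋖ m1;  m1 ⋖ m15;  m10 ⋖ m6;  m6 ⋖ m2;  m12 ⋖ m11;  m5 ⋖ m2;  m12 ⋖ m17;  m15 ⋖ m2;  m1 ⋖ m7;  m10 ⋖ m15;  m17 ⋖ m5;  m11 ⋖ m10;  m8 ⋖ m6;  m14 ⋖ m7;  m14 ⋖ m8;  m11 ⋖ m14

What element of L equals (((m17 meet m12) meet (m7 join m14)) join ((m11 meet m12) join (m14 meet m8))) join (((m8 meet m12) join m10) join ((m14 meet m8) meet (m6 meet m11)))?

m6

m17 ∧ m12 = m12
m7 ∨ m14 = m7
m12 ∧ m7 = m12
m11 ∧ m12 = m12
m14 ∧ m8 = m14
m12 ∨ m14 = m14
m12 ∨ m14 = m14
m8 ∧ m12 = m12
m12 ∨ m10 = m10
m14 ∧ m8 = m14
m6 ∧ m11 = m11
m14 ∧ m11 = m11
m10 ∨ m11 = m10
m14 ∨ m10 = m6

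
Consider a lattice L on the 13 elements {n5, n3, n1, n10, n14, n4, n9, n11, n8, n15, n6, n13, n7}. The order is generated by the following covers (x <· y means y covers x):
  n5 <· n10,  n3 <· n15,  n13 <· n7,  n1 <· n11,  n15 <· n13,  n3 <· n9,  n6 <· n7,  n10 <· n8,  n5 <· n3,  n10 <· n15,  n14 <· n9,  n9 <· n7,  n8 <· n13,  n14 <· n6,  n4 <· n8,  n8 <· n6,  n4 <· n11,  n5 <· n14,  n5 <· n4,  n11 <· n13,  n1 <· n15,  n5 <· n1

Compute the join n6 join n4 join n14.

n6

Common upper bounds of {n6, n4, n14}: n6, n7.
The least among these is n6.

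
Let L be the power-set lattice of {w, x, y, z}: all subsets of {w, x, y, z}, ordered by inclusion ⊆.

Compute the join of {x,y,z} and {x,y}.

{x,y,z}

Under ⊆, join is union: {x,y,z} ∪ {x,y} = {x,y,z}.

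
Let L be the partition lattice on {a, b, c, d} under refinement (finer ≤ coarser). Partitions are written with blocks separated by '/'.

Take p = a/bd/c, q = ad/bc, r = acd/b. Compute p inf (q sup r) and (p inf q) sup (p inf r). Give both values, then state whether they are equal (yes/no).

a/bd/c; a/b/c/d; no

q sup r = abcd, so p inf (q sup r) = a/bd/c inf abcd = a/bd/c.
p inf q = a/b/c/d and p inf r = a/b/c/d, so (p inf q) sup (p inf r) = a/b/c/d sup a/b/c/d = a/b/c/d.
Equal: no.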